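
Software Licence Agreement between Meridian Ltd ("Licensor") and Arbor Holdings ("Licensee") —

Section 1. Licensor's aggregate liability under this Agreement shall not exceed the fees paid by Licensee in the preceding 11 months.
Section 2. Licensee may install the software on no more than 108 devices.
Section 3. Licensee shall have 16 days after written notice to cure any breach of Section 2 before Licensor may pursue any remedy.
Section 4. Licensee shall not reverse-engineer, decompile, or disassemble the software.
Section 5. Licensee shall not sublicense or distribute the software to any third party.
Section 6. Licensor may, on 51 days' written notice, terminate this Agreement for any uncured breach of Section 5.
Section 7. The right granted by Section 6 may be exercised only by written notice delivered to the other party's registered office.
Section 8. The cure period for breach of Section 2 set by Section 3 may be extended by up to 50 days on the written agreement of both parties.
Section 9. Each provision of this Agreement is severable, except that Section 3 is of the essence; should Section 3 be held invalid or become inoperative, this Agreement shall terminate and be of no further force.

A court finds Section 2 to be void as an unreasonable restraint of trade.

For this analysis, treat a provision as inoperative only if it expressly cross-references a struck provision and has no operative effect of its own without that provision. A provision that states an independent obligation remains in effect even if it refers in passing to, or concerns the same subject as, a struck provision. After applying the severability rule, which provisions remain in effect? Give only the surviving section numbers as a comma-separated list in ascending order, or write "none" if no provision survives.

none

Section 2 is struck. Section 3 operates only by reference to Section 2, so it falls with Section 2. Section 8 has no operative effect of its own apart from Section 3 and is therefore inoperative. Section 9 makes Section 3 an essential term, and Section 3 has been rendered inoperative by the cascade; under Section 9, the entire Agreement is therefore void. No provision of the Agreement survives.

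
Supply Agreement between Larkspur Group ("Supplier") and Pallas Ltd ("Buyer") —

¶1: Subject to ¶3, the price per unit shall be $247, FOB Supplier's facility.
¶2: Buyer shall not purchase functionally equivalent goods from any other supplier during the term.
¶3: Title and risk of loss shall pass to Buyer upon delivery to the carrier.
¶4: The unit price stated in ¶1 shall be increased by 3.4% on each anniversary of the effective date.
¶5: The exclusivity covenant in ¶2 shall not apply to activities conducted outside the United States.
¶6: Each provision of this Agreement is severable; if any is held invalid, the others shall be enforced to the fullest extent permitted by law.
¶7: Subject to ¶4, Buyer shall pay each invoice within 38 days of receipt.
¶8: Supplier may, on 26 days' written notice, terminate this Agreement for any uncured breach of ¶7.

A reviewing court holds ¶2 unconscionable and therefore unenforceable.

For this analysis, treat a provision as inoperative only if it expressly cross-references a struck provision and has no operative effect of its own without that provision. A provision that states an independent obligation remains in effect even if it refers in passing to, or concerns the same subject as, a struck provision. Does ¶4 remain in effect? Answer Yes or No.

¶2 is struck. ¶5 has no operative effect of its own apart from ¶2 and is therefore inoperative. Under the severability clause in ¶6, the remaining provisions continue in force. That leaves ¶1, ¶3, ¶4, ¶6, ¶7, and ¶8 in effect. ¶4 is among the surviving provisions, so the answer is yes.

Yes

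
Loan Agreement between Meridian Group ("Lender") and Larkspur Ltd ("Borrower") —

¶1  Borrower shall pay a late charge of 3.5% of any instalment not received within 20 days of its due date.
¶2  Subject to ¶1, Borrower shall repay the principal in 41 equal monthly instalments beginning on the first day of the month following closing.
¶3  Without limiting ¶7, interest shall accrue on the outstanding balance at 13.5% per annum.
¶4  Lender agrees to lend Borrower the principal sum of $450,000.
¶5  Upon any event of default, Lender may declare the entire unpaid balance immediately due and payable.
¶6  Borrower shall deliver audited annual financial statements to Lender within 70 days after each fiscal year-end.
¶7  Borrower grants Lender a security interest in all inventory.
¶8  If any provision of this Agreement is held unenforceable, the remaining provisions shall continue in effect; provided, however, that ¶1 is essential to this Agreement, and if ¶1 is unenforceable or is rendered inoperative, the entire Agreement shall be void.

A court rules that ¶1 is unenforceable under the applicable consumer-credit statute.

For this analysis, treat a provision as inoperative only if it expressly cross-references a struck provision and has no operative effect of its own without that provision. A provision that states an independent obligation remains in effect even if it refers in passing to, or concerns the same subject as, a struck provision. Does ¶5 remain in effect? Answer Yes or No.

¶1 is struck. No other provision's operative terms depend on ¶1. ¶8 makes ¶1 an essential term, and ¶1 is the provision held invalid; under ¶8, the entire Agreement is therefore void. No provision of the Agreement survives. ¶5 is among the inoperative provisions, so the answer is no.

No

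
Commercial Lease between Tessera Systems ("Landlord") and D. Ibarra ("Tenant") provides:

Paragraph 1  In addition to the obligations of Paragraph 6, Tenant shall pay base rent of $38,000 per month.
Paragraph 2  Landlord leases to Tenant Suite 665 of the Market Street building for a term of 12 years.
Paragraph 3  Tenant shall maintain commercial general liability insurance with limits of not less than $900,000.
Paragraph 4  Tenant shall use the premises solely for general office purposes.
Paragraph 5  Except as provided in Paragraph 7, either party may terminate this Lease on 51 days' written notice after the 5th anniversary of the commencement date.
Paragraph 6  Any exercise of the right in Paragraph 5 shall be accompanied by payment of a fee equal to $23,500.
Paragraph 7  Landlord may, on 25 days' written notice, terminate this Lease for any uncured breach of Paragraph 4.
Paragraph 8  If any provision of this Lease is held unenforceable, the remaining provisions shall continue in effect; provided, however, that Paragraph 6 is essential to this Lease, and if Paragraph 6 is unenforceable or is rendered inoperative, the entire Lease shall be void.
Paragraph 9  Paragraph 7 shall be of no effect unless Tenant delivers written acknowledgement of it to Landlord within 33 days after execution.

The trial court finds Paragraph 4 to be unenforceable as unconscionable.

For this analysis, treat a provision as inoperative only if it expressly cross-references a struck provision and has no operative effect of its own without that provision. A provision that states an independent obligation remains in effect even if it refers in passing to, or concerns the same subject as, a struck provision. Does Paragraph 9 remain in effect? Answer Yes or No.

Paragraph 4 is struck. Paragraph 7 merely fixes the termination right for breach of Paragraph 4; with Paragraph 4 gone it has nothing to operate on and falls away. Paragraph 9 merely fixes the acknowledgement condition for Paragraph 7; with Paragraph 7 gone it has nothing to operate on and falls away. Paragraph 5 mentions Paragraph 7 but its own obligation stands independently of Paragraph 7, so Paragraph 5 is not affected. Paragraph 8 makes Paragraph 6 an essential term, but Paragraph 6 is unaffected, so the severability proviso in Paragraph 8 preserves the remaining provisions. That leaves Paragraph 1, Paragraph 2, Paragraph 3, Paragraph 5, Paragraph 6, and Paragraph 8 in effect. Paragraph 9 is among the inoperative provisions, so the answer is no.

No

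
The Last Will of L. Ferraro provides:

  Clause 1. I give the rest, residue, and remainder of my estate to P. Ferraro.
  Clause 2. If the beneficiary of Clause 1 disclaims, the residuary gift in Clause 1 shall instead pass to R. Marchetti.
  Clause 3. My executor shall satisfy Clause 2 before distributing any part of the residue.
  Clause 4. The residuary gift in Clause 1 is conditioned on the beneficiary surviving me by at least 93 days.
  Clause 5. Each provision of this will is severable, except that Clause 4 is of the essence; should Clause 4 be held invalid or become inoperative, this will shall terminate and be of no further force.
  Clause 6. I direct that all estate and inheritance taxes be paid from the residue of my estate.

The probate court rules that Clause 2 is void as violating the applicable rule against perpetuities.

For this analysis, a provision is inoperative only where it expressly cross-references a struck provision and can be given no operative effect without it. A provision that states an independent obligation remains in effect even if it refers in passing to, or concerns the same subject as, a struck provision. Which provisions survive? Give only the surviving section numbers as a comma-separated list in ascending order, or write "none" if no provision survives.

1, 4, 5, 6

Clause 2 is struck. Clause 3 has no operative effect of its own apart from Clause 2 and is therefore inoperative. Clause 5 makes Clause 4 an essential term, but Clause 4 is unaffected, so the severability proviso in Clause 5 preserves the remaining provisions. Clause 1, Clause 4, Clause 5, and Clause 6 remain in effect.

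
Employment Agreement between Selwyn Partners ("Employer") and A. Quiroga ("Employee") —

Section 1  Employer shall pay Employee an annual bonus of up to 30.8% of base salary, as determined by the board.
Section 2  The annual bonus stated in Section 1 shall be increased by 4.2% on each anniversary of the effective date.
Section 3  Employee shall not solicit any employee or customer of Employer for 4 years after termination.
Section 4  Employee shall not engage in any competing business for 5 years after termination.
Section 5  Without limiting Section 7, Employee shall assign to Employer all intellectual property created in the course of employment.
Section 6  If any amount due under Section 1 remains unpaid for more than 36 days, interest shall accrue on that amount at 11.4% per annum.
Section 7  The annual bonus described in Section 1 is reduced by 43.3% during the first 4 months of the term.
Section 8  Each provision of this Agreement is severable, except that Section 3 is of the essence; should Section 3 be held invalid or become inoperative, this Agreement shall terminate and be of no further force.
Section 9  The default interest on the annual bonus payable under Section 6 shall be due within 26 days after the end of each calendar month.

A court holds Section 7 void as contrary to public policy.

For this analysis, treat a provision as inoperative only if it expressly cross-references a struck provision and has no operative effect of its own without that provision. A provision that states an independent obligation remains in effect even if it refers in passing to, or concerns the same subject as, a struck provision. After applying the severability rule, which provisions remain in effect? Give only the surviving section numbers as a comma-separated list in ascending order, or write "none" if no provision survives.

Section 7 is struck. Although Section 5 refers to Section 7, its operative terms do not depend on Section 7, so it remains in effect. No other provision's operative terms depend on Section 7. Section 8 makes Section 3 an essential term, but Section 3 is unaffected, so the severability proviso in Section 8 preserves the remaining provisions. That leaves Section 1, Section 2, Section 3, Section 4, Section 5, Section 6, Section 8, and Section 9 in effect.

1, 2, 3, 4, 5, 6, 8, 9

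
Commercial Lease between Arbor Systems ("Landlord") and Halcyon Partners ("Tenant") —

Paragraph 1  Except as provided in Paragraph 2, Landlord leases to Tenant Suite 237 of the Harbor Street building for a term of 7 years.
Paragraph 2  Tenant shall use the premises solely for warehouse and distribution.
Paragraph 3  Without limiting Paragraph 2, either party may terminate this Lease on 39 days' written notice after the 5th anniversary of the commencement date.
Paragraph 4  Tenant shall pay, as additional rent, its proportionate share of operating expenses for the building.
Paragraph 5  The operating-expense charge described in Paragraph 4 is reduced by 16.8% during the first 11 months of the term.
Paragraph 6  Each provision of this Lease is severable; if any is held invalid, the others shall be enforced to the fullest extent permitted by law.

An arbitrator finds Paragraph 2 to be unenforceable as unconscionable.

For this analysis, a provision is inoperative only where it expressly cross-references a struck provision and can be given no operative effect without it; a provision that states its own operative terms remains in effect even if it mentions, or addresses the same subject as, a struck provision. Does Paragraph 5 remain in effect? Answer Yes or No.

Yes

Paragraph 2 is struck. Although Paragraph 3 refers to Paragraph 2, its operative terms do not depend on Paragraph 2, so it remains in effect. Paragraph 1 mentions Paragraph 2 but its own obligation stands independently of Paragraph 2, so Paragraph 1 is not affected. No other provision's operative terms depend on Paragraph 2. Under the severability clause in Paragraph 6, the remaining provisions continue in force. The provisions still in force are Paragraph 1, Paragraph 3, Paragraph 4, Paragraph 5, and Paragraph 6. Paragraph 5 is among the surviving provisions, so the answer is yes.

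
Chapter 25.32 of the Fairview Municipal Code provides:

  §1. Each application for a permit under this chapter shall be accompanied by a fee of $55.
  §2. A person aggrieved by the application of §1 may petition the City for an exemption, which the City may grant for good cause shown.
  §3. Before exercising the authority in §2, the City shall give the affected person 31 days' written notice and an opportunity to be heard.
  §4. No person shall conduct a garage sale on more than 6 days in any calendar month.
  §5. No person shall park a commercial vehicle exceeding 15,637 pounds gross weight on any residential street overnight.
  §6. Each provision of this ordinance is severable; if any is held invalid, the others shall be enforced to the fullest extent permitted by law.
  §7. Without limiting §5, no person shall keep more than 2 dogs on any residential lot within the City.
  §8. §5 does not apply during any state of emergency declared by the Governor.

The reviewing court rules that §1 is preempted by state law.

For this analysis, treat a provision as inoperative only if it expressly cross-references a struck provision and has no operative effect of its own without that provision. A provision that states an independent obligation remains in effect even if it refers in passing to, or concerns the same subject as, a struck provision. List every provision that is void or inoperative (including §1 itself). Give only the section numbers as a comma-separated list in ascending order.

1, 2, 3

§1 is struck. §2 merely fixes the exemption procedure for §1; with §1 gone it has nothing to operate on and falls away. §3 operates only by reference to §2, so it falls with §2. §6 is a severability clause and preserves every provision that can still be given independent effect. That leaves §4, §5, §6, §7, and §8 in effect.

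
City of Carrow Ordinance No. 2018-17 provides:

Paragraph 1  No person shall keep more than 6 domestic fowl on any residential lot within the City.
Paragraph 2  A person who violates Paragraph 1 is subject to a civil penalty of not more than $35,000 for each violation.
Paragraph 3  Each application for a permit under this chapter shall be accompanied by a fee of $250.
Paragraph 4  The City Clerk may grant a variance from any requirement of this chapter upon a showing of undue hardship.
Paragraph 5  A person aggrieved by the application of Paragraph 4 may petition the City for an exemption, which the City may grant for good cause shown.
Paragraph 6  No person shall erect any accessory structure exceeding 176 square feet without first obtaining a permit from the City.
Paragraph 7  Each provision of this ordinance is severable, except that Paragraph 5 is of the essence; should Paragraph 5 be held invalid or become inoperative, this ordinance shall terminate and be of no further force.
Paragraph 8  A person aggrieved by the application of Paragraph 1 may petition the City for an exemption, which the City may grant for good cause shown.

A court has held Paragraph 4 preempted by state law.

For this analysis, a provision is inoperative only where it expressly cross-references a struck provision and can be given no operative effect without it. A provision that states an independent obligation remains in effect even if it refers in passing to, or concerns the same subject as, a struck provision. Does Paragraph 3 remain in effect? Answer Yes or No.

Paragraph 4 is struck. Paragraph 5 has no operative effect of its own apart from Paragraph 4 and is therefore inoperative. Paragraph 7 makes Paragraph 5 an essential term, and Paragraph 5 has been rendered inoperative by the cascade; under Paragraph 7, the entire ordinance is therefore void. No provision of the ordinance survives. Paragraph 3 is among the inoperative provisions, so the answer is no.

No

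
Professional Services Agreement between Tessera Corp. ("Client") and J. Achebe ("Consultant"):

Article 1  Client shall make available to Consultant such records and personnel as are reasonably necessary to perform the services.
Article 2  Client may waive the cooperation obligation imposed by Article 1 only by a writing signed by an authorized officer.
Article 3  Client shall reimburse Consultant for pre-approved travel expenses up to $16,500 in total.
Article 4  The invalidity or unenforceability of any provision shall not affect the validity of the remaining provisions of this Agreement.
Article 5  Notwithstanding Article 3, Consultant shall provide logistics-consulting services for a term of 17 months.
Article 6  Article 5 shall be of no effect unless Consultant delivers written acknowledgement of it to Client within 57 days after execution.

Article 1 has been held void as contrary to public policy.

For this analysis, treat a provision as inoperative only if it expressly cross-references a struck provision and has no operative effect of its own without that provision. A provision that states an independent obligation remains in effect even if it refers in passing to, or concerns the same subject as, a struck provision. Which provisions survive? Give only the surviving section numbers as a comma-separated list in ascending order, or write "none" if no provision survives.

Article 1 is struck. Article 2 has no operative effect of its own apart from Article 1 and is therefore inoperative. Article 4 is a severability clause and preserves every provision that can still be given independent effect. Article 3, Article 4, Article 5, and Article 6 remain in effect.

3, 4, 5, 6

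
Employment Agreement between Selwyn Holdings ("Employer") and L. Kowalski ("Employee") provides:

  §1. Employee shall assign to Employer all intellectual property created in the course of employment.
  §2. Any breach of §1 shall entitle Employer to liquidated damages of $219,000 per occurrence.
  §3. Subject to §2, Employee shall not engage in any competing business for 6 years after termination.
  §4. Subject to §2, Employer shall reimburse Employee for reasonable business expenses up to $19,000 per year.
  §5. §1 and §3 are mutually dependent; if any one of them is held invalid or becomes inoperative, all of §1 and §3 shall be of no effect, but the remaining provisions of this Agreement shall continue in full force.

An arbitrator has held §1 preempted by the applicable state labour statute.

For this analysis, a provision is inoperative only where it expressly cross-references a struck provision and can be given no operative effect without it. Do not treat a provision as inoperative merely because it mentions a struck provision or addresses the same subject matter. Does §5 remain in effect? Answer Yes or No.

Yes

§1 is struck. §2 has no operative effect of its own apart from §1 and is therefore inoperative. Although §4 refers to §2, its operative terms do not depend on §2, so it remains in effect. §5 declares §1 and §3 mutually dependent; since one of them has fallen, all of them are of no effect. That brings down §3 as well. The remainder continues in force under §5. §4 and §5 remain in effect. §5 is among the surviving provisions, so the answer is yes.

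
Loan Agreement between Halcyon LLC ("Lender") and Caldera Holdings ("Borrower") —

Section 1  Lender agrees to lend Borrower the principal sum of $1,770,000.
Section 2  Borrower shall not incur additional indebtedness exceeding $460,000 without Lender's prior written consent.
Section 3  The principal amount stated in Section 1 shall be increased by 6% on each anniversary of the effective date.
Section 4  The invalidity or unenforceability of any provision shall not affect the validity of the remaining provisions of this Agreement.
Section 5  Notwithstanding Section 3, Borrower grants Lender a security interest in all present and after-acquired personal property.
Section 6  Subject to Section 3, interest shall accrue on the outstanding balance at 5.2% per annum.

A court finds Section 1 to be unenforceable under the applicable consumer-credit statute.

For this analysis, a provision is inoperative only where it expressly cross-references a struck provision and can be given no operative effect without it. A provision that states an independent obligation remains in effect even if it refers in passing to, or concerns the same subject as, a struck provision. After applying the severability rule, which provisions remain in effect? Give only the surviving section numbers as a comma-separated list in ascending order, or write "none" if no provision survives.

Section 1 is struck. Section 3 operates only by reference to Section 1, so it falls with Section 1. Although Section 6 refers to Section 3, its operative terms do not depend on Section 3, so it remains in effect. Section 5 mentions Section 3 but its own obligation stands independently of Section 3, so Section 5 is not affected. Under the severability clause in Section 4, the remaining provisions continue in force. Section 2, Section 4, Section 5, and Section 6 remain in effect.

2, 4, 5, 6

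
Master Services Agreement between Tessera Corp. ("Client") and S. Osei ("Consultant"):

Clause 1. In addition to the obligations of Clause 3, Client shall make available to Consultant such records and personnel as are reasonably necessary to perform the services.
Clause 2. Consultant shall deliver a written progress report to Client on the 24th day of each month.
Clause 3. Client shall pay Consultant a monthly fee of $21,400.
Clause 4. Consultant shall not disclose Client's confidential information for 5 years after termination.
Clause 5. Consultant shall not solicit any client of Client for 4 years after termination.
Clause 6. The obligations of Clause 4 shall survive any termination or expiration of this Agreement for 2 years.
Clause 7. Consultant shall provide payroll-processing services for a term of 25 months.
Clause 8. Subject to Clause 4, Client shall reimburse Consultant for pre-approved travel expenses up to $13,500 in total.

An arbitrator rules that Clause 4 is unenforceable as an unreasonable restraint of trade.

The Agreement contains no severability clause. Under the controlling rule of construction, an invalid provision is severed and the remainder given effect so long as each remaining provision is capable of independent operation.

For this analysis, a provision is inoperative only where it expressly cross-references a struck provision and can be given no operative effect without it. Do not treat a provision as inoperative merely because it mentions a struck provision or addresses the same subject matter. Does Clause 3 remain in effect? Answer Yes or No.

Yes

Clause 4 is struck. Clause 6 has no operative effect of its own apart from Clause 4 and is therefore inoperative. Although Clause 8 refers to Clause 4, its operative terms do not depend on Clause 4, so it remains in effect. With no severability clause, the stated default rule severs what cannot stand and enforces each remaining provision that can operate on its own. The provisions still in force are Clause 1, Clause 2, Clause 3, Clause 5, Clause 7, and Clause 8. Clause 3 is among the surviving provisions, so the answer is yes.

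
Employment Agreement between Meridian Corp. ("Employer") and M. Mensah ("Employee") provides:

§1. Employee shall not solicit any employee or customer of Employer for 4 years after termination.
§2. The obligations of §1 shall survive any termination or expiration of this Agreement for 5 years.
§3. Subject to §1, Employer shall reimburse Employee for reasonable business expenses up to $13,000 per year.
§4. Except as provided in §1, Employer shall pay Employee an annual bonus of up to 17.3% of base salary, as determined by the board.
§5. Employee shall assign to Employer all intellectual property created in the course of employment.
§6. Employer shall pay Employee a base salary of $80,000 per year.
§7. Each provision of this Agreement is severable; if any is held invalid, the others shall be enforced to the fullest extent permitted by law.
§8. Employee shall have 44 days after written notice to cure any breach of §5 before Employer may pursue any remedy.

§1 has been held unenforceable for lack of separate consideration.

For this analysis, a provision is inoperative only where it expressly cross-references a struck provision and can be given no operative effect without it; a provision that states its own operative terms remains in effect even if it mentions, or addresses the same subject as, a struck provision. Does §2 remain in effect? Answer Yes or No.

§1 is struck. §2 merely fixes the survival period for §1; with §1 gone it has nothing to operate on and falls away. Although §4 refers to §1, its operative terms do not depend on §1, so it remains in effect. Although §3 refers to §1, its operative terms do not depend on §1, so it remains in effect. §7 is a severability clause and preserves every provision that can still be given independent effect. That leaves §3, §4, §5, §6, §7, and §8 in effect. §2 is among the inoperative provisions, so the answer is no.

No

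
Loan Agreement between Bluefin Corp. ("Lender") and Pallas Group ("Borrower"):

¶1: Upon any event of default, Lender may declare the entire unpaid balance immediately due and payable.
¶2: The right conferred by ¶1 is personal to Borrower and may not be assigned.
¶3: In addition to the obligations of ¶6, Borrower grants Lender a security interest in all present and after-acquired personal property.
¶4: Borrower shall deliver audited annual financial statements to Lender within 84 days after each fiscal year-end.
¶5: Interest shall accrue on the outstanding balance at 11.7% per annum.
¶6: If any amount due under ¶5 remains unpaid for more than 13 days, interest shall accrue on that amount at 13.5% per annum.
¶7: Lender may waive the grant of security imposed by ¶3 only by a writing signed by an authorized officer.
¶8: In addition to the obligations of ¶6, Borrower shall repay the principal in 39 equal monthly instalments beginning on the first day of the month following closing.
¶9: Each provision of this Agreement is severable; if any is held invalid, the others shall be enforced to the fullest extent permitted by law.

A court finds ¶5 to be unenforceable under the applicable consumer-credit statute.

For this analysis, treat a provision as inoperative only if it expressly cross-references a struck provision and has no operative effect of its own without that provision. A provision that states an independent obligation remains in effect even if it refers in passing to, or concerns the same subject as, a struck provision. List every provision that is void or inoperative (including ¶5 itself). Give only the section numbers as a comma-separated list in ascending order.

5, 6

¶5 is struck. The whole of ¶6 is the default interest on the interest charge, defined by reference to ¶5, so ¶6 cannot stand once ¶5 is removed. ¶3 mentions ¶6 but its own obligation stands independently of ¶6, so ¶3 is not affected. Although ¶8 refers to ¶6, its operative terms do not depend on ¶6, so it remains in effect. ¶9 is a severability clause and preserves every provision that can still be given independent effect. ¶1, ¶2, ¶3, ¶4, ¶7, ¶8, and ¶9 remain in effect.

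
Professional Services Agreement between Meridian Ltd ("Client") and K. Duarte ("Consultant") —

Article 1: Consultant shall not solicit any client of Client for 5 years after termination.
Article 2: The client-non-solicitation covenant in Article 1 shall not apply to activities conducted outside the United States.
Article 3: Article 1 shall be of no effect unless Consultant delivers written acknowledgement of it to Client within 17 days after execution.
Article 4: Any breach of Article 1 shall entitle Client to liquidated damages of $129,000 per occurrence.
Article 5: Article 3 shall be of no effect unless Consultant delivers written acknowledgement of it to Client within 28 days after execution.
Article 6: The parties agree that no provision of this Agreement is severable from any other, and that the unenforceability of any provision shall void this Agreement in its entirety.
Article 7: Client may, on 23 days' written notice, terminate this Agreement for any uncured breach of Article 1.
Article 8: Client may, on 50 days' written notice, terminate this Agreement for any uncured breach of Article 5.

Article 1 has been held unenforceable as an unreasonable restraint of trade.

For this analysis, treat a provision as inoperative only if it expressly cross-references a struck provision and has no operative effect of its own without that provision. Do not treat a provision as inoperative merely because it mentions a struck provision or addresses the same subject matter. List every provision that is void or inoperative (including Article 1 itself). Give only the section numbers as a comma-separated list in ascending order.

1, 2, 3, 4, 5, 6, 7, 8

Article 1 is struck. Article 2 has no operative effect of its own apart from Article 1 and is therefore inoperative. Article 3 merely fixes the acknowledgement condition for Article 1; with Article 1 gone it has nothing to operate on and falls away. Article 4 has no operative effect of its own apart from Article 1 and is therefore inoperative. Article 7 merely fixes the termination right for breach of Article 1; with Article 1 gone it has nothing to operate on and falls away. Article 5 has no operative effect of its own apart from Article 3 and is therefore inoperative. The only function of Article 8 is the termination right for breach of Article 5, so it cannot stand once Article 5 is removed. Article 6 provides that the Agreement is not severable, so the invalidity of any one provision voids the entire Agreement. No provision of the Agreement survives.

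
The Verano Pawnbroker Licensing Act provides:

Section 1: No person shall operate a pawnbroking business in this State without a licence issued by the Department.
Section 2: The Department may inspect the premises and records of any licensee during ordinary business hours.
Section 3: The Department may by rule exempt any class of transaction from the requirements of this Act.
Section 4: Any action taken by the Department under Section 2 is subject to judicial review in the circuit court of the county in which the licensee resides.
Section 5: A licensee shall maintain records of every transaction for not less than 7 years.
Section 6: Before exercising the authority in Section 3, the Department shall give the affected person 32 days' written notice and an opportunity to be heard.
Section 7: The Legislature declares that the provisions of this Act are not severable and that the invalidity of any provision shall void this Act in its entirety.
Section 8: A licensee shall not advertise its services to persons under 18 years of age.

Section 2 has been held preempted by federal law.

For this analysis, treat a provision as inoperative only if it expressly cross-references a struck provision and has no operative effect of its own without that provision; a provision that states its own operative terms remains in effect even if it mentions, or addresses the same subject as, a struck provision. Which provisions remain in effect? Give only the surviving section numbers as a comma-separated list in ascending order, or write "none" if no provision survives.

Section 2 is struck. Section 4 merely fixes the judicial-review right for Section 2; with Section 2 gone it has nothing to operate on and falls away. Section 7 provides that the Act is not severable, so the invalidity of any one provision voids the entire Act. No provision of the Act survives.

none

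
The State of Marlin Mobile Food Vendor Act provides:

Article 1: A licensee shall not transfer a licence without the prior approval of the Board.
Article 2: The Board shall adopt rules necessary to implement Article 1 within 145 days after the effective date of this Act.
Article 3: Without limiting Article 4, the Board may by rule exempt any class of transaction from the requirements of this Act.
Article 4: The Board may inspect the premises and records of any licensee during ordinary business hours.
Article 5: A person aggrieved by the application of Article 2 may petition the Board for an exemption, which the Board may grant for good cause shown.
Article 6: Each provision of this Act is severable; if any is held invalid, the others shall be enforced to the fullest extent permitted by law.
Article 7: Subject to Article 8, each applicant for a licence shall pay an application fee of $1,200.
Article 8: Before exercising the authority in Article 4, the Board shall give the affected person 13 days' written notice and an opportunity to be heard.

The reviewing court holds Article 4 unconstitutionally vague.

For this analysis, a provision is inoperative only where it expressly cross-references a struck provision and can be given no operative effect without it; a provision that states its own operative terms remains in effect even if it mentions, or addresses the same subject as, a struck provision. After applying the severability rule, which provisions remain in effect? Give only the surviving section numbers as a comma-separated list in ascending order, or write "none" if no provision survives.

Article 4 is struck. Article 8 merely fixes the notice-and-hearing requirement for Article 4; with Article 4 gone it has nothing to operate on and falls away. Although Article 3 refers to Article 4, its operative terms do not depend on Article 4, so it remains in effect. Article 7 mentions Article 8 but its own obligation stands independently of Article 8, so Article 7 is not affected. Article 6 is a severability clause and preserves every provision that can still be given independent effect. Article 1, Article 2, Article 3, Article 5, Article 6, and Article 7 remain in effect.

1, 2, 3, 5, 6, 7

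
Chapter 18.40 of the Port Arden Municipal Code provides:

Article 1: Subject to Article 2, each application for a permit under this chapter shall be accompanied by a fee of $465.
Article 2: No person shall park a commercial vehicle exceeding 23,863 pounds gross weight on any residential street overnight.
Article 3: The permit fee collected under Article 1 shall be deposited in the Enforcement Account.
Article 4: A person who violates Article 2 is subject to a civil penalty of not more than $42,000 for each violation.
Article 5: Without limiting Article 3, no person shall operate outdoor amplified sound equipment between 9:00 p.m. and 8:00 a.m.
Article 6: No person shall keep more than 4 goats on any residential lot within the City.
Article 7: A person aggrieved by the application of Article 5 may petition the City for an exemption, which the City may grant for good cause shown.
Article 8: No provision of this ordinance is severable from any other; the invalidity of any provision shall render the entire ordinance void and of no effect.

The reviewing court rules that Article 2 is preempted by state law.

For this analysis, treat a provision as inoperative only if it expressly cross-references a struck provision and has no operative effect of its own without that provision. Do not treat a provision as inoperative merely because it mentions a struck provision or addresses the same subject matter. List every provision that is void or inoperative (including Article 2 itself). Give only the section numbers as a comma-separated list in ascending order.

1, 2, 3, 4, 5, 6, 7, 8

Article 2 is struck. Article 4 operates only by reference to Article 2, so it falls with Article 2. Article 8 provides that the ordinance is not severable, so the invalidity of any one provision voids the entire ordinance. No provision of the ordinance survives.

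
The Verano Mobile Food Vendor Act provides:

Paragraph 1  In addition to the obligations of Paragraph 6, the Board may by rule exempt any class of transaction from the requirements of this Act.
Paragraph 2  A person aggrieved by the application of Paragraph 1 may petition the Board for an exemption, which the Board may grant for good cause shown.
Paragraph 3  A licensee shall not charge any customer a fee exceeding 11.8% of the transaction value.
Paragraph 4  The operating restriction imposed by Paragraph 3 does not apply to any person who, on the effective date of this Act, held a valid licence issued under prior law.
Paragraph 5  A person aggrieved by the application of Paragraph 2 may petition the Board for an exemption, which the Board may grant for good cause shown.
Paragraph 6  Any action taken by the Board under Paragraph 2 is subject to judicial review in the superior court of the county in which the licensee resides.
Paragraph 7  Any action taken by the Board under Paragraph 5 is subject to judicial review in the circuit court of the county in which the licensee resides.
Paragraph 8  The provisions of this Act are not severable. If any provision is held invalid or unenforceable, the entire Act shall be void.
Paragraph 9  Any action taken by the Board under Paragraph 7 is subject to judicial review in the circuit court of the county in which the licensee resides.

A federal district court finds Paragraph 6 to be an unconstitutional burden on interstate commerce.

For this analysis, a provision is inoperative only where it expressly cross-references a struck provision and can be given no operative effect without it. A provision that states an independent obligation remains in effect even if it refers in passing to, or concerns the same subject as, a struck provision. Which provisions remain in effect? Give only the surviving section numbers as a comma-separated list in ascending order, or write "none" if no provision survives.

none

Paragraph 6 is struck. No other provision's operative terms depend on Paragraph 6. Paragraph 8 provides that the Act is not severable, so the invalidity of any one provision voids the entire Act. No provision of the Act survives.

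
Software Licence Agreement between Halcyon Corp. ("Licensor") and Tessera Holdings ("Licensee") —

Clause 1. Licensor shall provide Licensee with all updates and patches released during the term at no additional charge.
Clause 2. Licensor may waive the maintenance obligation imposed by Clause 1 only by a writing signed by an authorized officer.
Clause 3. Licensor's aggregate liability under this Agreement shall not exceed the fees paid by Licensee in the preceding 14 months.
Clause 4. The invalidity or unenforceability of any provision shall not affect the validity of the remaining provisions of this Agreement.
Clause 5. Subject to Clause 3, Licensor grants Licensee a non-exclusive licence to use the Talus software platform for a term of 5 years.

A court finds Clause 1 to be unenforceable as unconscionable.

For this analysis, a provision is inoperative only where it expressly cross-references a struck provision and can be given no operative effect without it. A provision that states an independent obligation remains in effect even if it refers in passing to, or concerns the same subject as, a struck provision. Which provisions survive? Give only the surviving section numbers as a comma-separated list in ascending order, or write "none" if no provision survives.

3, 4, 5

Clause 1 is struck. The only function of Clause 2 is the waiver condition for Clause 1, so it cannot stand once Clause 1 is removed. Under the severability clause in Clause 4, the remaining provisions continue in force. That leaves Clause 3, Clause 4, and Clause 5 in effect.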